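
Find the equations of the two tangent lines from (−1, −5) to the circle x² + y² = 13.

A line y − (−5) = m(x − (−1)) is tangent when its distance from (0, 0) is √13:
(1m − (5))² = 13(m² + 1)
6m² + 5m − 6 = 0, so m = 2/3 or m = −3/2.
With m = 2/3: 2x − 3y = 13. With m = −3/2: 3x + 2y = −13.

2x − 3y = 13 and 3x + 2y = −13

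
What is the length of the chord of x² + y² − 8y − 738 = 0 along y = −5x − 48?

Express y = −5x − 48 and substitute into the circle:
26x² + 520x + 1950 = 0  ⟹  x² + 20x + 75 = 0
x = −5 or x = −15, giving (−5, −23) and (−15, 27).
|(−5, −23) − (−15, 27)| = √((10)² + (−50)²) = 10√26.

10√26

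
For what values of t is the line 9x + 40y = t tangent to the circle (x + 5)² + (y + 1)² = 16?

t = −249 or t = 79

For a tangent, require d(centre, line) = r = 4.
|9·(−5) + 40·(−1) − t| / √1681 = 4
|t − (−85)| = 4·41, so t = 79 or t = −249.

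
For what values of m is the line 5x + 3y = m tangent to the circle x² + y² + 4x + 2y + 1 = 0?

The line touches the circle iff its distance from (−2, −1) is 2:
|5·(−2) + 3·(−1) − m| / √34 = 2
|m − (−13)| = 2√34.

m = −13 ± 2√34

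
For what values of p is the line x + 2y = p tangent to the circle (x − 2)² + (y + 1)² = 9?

Tangency holds when the distance from the centre (2, −1) to the line equals the radius 3:
|1·2 + 2·(−1) − p| / √5 = 3
|p| = 3√5.

p = ±3√5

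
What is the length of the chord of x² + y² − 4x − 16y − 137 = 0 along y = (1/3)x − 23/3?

Centre (2, 8), r² = 205. Perpendicular distance d from centre to line = |−45| / √10 = 45/√10.
Half the chord is √(r² − d²) = √(5/2), so the full chord is √10.

√10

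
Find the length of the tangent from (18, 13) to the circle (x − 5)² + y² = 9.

The centre is (5, 0) and r = 3. The square of the distance from P to the centre is 169 + 169 = 338.
The tangent meets the radius at right angles, so tangent² = |PO|² − r² = 338 − 9 = 329.

√329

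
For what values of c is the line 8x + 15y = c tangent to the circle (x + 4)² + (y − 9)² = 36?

For a tangent, require d(centre, line) = r = 6.
|8·(−4) + 15·9 − c| / √289 = 6
|c − (103)| = 6·17, so c = 205 or c = 1.

c = 1 or c = 205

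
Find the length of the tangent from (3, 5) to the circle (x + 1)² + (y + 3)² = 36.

2√11

Centre (−1, −3), r² = 36. |PO|² = (4)² + (8)² = 80.
Power of the point: PT² = |PO|² − r² = 44, so PT = 2√11.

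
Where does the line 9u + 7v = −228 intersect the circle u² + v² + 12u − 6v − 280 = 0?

(−23, −3) and (−16, −12)

Express v = (−228 − 9u)/7 and substitute into the circle:
130u² + 5070u + 47840 = 0  ⟹  u² + 39u + 368 = 0
u = −16 or u = −23, giving (−16, −12) and (−23, −3).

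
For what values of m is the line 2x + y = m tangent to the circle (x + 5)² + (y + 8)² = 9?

m = −18 ± 3√5

Tangency holds when the distance from the centre (−5, −8) to the line equals the radius 3:
|2·(−5) + 1·(−8) − m| / √5 = 3
|m − (−18)| = 3√5.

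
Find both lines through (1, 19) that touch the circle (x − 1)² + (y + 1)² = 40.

Write the tangent as mx − y + (19 − m·(1)) = 0 and set its distance from the centre to 2√10:
(0m − (−20))² = 40(m² + 1)
m² − 9 = 0, so m = 3 or m = −3.
With m = 3: 3x − y = −16. With m = −3: 3x + y = 22.

3x − y = −16 and 3x + y = 22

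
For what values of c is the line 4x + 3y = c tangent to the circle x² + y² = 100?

For a tangent, require d(centre, line) = r = 10.
|4·0 + 3·0 − c| / √25 = 10
|c| = 10·5, so c = 50 or c = −50.

c = −50 or c = 50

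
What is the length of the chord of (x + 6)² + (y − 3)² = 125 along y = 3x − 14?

√10

Centre (−6, 3), r² = 125. Perpendicular distance d from centre to line = |−35| / √10 = 35/√10.
Chord = 2√(r² − d²) = 2·√(5/2) = √10.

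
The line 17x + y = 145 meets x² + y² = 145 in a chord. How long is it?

Express y = −17x + 145 and substitute into the circle:
290x² − 4930x + 20880 = 0  ⟹  x² − 17x + 72 = 0
x = 9 or x = 8, giving (9, −8) and (8, 9).
|(9, −8) − (8, 9)| = √((1)² + (−17)²) = √290.

√290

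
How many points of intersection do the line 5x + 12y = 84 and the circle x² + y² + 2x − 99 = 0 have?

2

Centre (−1, 0), r² = 100. Distance² from centre to line = (−89)²/169 = 7921/169.
Since d² < r², the line cuts the circle twice.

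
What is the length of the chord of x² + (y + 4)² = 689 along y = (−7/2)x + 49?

6√53

From the line, y = (98 − 7x)/2. Substituting:
53x² − 1484x + 8480 = 0  ⟹  x² − 28x + 160 = 0
x = 20 or x = 8, giving (20, −21) and (8, 21).
Chord length = distance between (20, −21) and (8, 21) = √1908 = 6√53.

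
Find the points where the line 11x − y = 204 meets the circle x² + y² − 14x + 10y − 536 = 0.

(16, −28) and (20, 16)

From the line, y = 11x − 204. Substituting:
122x² − 4392x + 39040 = 0  ⟹  x² − 36x + 320 = 0
x = 20 or x = 16, giving (20, 16) and (16, −28).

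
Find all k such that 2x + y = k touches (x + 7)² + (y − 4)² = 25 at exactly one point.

Tangency holds when the distance from the centre (−7, 4) to the line equals the radius 5:
|2·(−7) + 1·4 − k| / √5 = 5
|k − (−10)| = 5√5.

k = −10 ± 5√5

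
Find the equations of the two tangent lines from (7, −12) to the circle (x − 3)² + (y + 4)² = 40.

3x − y = 33 and x + 3y = −29

Let a tangent through (7, −12) have slope m. Its distance from (3, −4) must equal 2√10:
[m·(−4) − (8)]² = 40(m² + 1)
3m² − 8m − 3 = 0, so m = 3 or m = −1/3.
Through (7, −12) these give 3x − y = 33 and x + 3y = −29.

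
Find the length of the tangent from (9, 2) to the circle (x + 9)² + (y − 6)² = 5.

√335

The centre is (−9, 6) and r = √5. The square of the distance from P to the centre is 324 + 16 = 340.
By the tangent–radius right angle, tangent length = √(|PO|² − r²) = √335.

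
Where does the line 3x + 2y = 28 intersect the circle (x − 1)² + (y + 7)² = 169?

(6, 5) and (14, −7)

Express y = (28 − 3x)/2 and substitute into the circle:
13x² − 260x + 1092 = 0  ⟹  x² − 20x + 84 = 0
x = 14 or x = 6, giving (14, −7) and (6, 5).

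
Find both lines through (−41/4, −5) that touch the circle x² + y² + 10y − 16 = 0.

A line y − (−5) = m(x − (−41/4)) is tangent when its distance from (0, −5) is √41:
[m·(41/4) − (0)]² = 41(m² + 1)
25m² − 16 = 0, so m = −4/5 or m = 4/5.
Through (−41/4, −5) these give 4x + 5y = −66 and 4x − 5y = −16.

4x + 5y = −66 and 4x − 5y = −16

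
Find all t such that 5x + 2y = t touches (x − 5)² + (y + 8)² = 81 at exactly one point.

t = 9 ± 9√29

Tangency holds when the distance from the centre (5, −8) to the line equals the radius 9:
|5·5 + 2·(−8) − t| / √29 = 9
|t − (9)| = 9√29.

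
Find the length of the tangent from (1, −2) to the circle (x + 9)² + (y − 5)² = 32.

3√13

Centre (−9, 5), r² = 32. |PO|² = (10)² + (−7)² = 149.
The tangent meets the radius at right angles, so tangent² = |PO|² − r² = 149 − 32 = 117.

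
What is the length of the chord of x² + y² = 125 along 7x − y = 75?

5√2

Substitute y = 7x − 75:
50x² − 1050x + 5500 = 0  ⟹  x² − 21x + 110 = 0
x = 11 or x = 10, giving (11, 2) and (10, −5).
Chord length = distance between (11, 2) and (10, −5) = √50 = 5√2.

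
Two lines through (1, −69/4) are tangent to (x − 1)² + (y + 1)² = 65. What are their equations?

7x − 4y = 76 and 7x + 4y = −62

Let a tangent through (1, −69/4) have slope m. Its distance from (1, −1) must equal √65:
(0m − (65/4))² = 65(m² + 1)
16m² − 49 = 0, so m = 7/4 or m = −7/4.
With m = 7/4: 7x − 4y = 76. With m = −7/4: 7x + 4y = −62.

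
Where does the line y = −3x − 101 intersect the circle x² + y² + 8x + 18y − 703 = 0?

(−32, −5) and (−24, −29)

Substitute y = −3x − 101:
10x² + 560x + 7680 = 0  ⟹  x² + 56x + 768 = 0
x = −24 or x = −32, giving (−24, −29) and (−32, −5).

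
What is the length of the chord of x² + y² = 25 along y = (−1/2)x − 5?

2√5

From the line, y = (−10 − x)/2. Substituting:
5x² + 20x = 0  ⟹  x² + 4x = 0
x = 0 or x = −4, giving (0, −5) and (−4, −3).
|(0, −5) − (−4, −3)| = √((4)² + (−2)²) = 2√5.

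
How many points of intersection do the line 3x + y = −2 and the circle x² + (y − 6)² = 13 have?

2

Centre (0, 6), r² = 13. Distance² from centre to line = (8)²/10 = 32/5.
Since d² < r², the line cuts the circle twice.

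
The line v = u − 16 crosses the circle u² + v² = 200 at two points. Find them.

From the line, v = u − 16. Substituting:
2u² − 32u + 56 = 0  ⟹  u² − 16u + 28 = 0
u = 14 or u = 2, giving (14, −2) and (2, −14).

(2, −14) and (14, −2)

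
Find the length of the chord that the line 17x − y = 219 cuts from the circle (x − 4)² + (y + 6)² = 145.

√290

Substitute y = 17x − 219:
290x² − 7250x + 45240 = 0  ⟹  x² − 25x + 156 = 0
x = 13 or x = 12, giving (13, 2) and (12, −15).
|(13, 2) − (12, −15)| = √((1)² + (17)²) = √290.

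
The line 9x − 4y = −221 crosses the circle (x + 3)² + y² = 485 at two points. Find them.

(−25, −1) and (−17, 17)

From the line, y = (221 + 9x)/4. Substituting:
97x² + 4074x + 41225 = 0  ⟹  x² + 42x + 425 = 0
x = −17 or x = −25, giving (−17, 17) and (−25, −1).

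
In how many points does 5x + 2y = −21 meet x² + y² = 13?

0

Substituting the line into the circle gives 29x² + 210x + 389 = 0.
Discriminant = (210)² − 4·29·(389) = −1024 < 0.
No real roots: the line does not meet the circle.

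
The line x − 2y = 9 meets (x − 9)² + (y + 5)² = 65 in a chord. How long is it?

6√5

Centre (9, −5), r² = 65. Perpendicular distance d from centre to line = |10| / √5 = 10/√5.
Half the chord is √(r² − d²) = √(45), so the full chord is 6√5.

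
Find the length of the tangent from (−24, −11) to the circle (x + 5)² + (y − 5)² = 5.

Centre (−5, 5), r² = 5. |PO|² = (−19)² + (−16)² = 617.
Power of the point: PT² = |PO|² − r² = 612, so PT = 6√17.

6√17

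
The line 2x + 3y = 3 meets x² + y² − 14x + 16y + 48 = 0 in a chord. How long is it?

4√13

Substitute y = (3 − 2x)/3:
13x² − 234x + 585 = 0  ⟹  x² − 18x + 45 = 0
x = 15 or x = 3, giving (15, −9) and (3, −1).
|(15, −9) − (3, −1)| = √((12)² + (−8)²) = 4√13.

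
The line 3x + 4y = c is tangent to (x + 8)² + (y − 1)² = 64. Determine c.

For a tangent, require d(centre, line) = r = 8.
|3·(−8) + 4·1 − c| / √25 = 8
|c − (−20)| = 8·5, so c = 20 or c = −60.

c = −60 or c = 20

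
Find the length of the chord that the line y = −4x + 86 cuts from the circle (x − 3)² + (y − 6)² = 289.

Centre (3, 6), r² = 289. Perpendicular distance d from centre to line = |−68| / √17 = 68/√17.
Chord = 2√(r² − d²) = 2·√(17) = 2√17.

2√17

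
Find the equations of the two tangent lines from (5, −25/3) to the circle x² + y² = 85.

Write the tangent as mx − y + (−25/3 − m·(5)) = 0 and set its distance from the centre to √85:
[m·(−5) − (25/3)]² = 85(m² + 1)
54m² − 75m + 14 = 0, so m = 2/9 or m = 7/6.
Through (5, −25/3) these give 2x − 9y = 85 and 7x − 6y = 85.

2x − 9y = 85 and 7x − 6y = 85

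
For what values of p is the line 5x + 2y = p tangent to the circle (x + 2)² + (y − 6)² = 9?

p = 2 ± 3√29

Tangency holds when the distance from the centre (−2, 6) to the line equals the radius 3:
|5·(−2) + 2·6 − p| / √29 = 3
|p − (2)| = 3√29.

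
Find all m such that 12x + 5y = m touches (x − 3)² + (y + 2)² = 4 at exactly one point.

m = 0 or m = 52

For a tangent, require d(centre, line) = r = 2.
|12·3 + 5·(−2) − m| / √169 = 2
|m − (26)| = 2·13, so m = 52 or m = 0.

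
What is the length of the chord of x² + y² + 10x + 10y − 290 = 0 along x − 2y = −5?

16√5

Centre (−5, −5), r² = 340. Perpendicular distance d from centre to line = |10| / √5 = 10/√5.
Chord = 2√(r² − d²) = 2·√(320) = 16√5.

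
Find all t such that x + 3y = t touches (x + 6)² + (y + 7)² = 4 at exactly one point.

For a tangent, require d(centre, line) = r = 2.
|1·(−6) + 3·(−7) − t| / √10 = 2
|t − (−27)| = 2√10.

t = −27 ± 2√10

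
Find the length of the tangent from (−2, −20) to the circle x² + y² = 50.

√354

The centre is (0, 0) and r = 5√2. The square of the distance from P to the centre is 4 + 400 = 404.
By the tangent–radius right angle, tangent length = √(|PO|² − r²) = √354.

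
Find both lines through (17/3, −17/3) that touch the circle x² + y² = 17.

x + 4y = −17 and 4x + y = 17

Let a tangent through (17/3, −17/3) have slope m. Its distance from (0, 0) must equal √17:
(−17/3m − (17/3))² = 17(m² + 1)
4m² + 17m + 4 = 0, so m = −1/4 or m = −4.
With m = −1/4: x + 4y = −17. With m = −4: 4x + y = 17.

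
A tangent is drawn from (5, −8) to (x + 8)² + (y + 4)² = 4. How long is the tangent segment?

√181

The centre is (−8, −4) and r = 2. The square of the distance from P to the centre is 169 + 16 = 185.
By the tangent–radius right angle, tangent length = √(|PO|² − r²) = √181.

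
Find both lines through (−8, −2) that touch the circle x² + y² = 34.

Write the tangent as mx − y + (−2 − m·(−8)) = 0 and set its distance from the centre to √34:
(8m − (2))² = 34(m² + 1)
15m² − 16m − 15 = 0, so m = −3/5 or m = 5/3.
With m = −3/5: 3x + 5y = −34. With m = 5/3: 5x − 3y = −34.

3x + 5y = −34 and 5x − 3y = −34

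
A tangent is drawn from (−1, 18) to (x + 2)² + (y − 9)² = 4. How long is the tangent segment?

Centre (−2, 9), r² = 4. |PO|² = (1)² + (9)² = 82.
The tangent meets the radius at right angles, so tangent² = |PO|² − r² = 82 − 4 = 78.

√78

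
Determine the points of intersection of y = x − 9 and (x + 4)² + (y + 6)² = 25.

Substitute y = x − 9:
2x² + 2x = 0  ⟹  x² + x = 0
x = 0 or x = −1, giving (0, −9) and (−1, −10).

(−1, −10) and (0, −9)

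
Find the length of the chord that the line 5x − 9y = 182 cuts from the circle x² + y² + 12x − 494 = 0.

2√106

Substitute y = (−182 + 5x)/9:
106x² − 848x − 6890 = 0  ⟹  x² − 8x − 65 = 0
x = 13 or x = −5, giving (13, −13) and (−5, −23).
|(13, −13) − (−5, −23)| = √((18)² + (10)²) = 2√106.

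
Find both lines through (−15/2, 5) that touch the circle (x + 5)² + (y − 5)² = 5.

2x − y = −20 and 2x + y = −10

Write the tangent as mx − y + (5 − m·(−15/2)) = 0 and set its distance from the centre to √5:
(5/2m − (0))² = 5(m² + 1)
m² − 4 = 0, so m = 2 or m = −2.
With m = 2: 2x − y = −20. With m = −2: 2x + y = −10.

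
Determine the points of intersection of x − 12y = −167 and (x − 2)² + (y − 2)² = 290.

(−11, 13) and (13, 15)

From the line, y = (167 + x)/12. Substituting:
145x² − 290x − 20735 = 0  ⟹  x² − 2x − 143 = 0
x = 13 or x = −11, giving (13, 15) and (−11, 13).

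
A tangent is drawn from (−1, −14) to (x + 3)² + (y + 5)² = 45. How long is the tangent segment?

The centre is (−3, −5) and r = 3√5. The square of the distance from P to the centre is 4 + 81 = 85.
The tangent meets the radius at right angles, so tangent² = |PO|² − r² = 85 − 45 = 40.

2√10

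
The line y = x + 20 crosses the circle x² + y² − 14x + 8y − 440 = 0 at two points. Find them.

(−12, 8) and (−5, 15)

Express y = x + 20 and substitute into the circle:
2x² + 34x + 120 = 0  ⟹  x² + 17x + 60 = 0
x = −5 or x = −12, giving (−5, 15) and (−12, 8).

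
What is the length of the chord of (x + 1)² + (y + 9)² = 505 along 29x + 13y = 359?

Substitute y = (359 − 29x)/13:
1010x² − 27270x + 141400 = 0  ⟹  x² − 27x + 140 = 0
x = 20 or x = 7, giving (20, −17) and (7, 12).
|(20, −17) − (7, 12)| = √((13)² + (−29)²) = √1010.

√1010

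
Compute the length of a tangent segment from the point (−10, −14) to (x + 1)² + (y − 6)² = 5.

2√119

Centre (−1, 6), r² = 5. |PO|² = (−9)² + (−20)² = 481.
By the tangent–radius right angle, tangent length = √(|PO|² − r²) = √476 = 2√119.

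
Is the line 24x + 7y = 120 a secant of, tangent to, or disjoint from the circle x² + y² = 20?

disjoint

Substituting the line into the circle gives 625x² − 5760x + 13420 = 0.
Discriminant = (−5760)² − 4·625·(13420) = −372400 < 0.
No real roots: the line does not meet the circle.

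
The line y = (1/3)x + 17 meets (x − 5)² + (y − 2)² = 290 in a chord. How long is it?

Express y = (51 + x)/3 and substitute into the circle:
10x² − 360 = 0  ⟹  x² − 36 = 0
x = 6 or x = −6, giving (6, 19) and (−6, 15).
|(6, 19) − (−6, 15)| = √((12)² + (4)²) = 4√10.

4√10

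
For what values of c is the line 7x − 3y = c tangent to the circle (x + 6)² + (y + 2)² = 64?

c = −36 ± 8√58

The line touches the circle iff its distance from (−6, −2) is 8:
|7·(−6) − 3·(−2) − c| / √58 = 8
|c − (−36)| = 8√58.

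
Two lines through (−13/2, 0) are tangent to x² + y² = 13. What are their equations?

A line y − (0) = m(x − (−13/2)) is tangent when its distance from (0, 0) is √13:
(13/2m − (0))² = 13(m² + 1)
9m² − 4 = 0, so m = 2/3 or m = −2/3.
With m = 2/3: 2x − 3y = −13. With m = −2/3: 2x + 3y = −13.

2x − 3y = −13 and 2x + 3y = −13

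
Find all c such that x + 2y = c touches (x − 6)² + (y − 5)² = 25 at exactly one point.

c = 16 ± 5√5

The line touches the circle iff its distance from (6, 5) is 5:
|1·6 + 2·5 − c| / √5 = 5
|c − (16)| = 5√5.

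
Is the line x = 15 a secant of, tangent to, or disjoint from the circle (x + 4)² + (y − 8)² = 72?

Substituting the line into the circle gives y² − 16y + 353 = 0.
Δ = 256 − 1412 = −1156.
No real roots: the line does not meet the circle.

disjoint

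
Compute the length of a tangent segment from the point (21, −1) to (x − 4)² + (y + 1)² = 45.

2√61

With centre O = (4, −1), |OP|² = 289 and r² = 45.
Power of the point: PT² = |PO|² − r² = 244, so PT = 2√61.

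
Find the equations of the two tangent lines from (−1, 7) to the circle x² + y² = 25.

Write the tangent as mx − y + (7 − m·(−1)) = 0 and set its distance from the centre to 5:
[m·(1) − (−7)]² = 25(m² + 1)
12m² − 7m − 12 = 0, so m = −3/4 or m = 4/3.
Through (−1, 7) these give 3x + 4y = 25 and 4x − 3y = −25.

3x + 4y = 25 and 4x − 3y = −25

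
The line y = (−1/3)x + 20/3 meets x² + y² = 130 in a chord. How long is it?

Substitute y = (20 − x)/3:
10x² − 40x − 770 = 0  ⟹  x² − 4x − 77 = 0
x = 11 or x = −7, giving (11, 3) and (−7, 9).
|(11, 3) − (−7, 9)| = √((18)² + (−6)²) = 6√10.

6√10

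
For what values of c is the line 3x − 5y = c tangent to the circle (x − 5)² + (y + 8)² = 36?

The line touches the circle iff its distance from (5, −8) is 6:
|3·5 − 5·(−8) − c| / √34 = 6
|c − (55)| = 6√34.

c = 55 ± 6√34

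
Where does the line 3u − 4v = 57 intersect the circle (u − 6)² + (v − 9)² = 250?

(11, −6) and (19, 0)

Express v = (−57 + 3u)/4 and substitute into the circle:
25u² − 750u + 5225 = 0  ⟹  u² − 30u + 209 = 0
u = 19 or u = 11, giving (19, 0) and (11, −6).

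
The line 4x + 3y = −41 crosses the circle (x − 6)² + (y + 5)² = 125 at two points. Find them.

(−5, −7) and (1, −15)

Express y = (−41 − 4x)/3 and substitute into the circle:
25x² + 100x − 125 = 0  ⟹  x² + 4x − 5 = 0
x = 1 or x = −5, giving (1, −15) and (−5, −7).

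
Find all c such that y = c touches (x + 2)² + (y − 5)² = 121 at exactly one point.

The line touches the circle iff its distance from (−2, 5) is 11:
|0·(−2) + 1·5 − c| / √1 = 11
|c − (5)| = 11, so c = 16 or c = −6.

c = −6 or c = 16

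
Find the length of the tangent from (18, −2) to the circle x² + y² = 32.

2√74

Centre (0, 0), r² = 32. |PO|² = (18)² + (−2)² = 328.
The tangent meets the radius at right angles, so tangent² = |PO|² − r² = 328 − 32 = 296.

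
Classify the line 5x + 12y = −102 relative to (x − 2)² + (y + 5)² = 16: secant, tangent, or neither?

Substituting the line into the circle gives 169x² − 156x + 36 = 0.
Δ = 24336 − 24336 = 0.
A repeated root: the line is tangent.

tangent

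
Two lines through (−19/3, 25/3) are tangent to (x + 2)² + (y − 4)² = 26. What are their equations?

x − 5y = −48 and 5x − y = −40

Write the tangent as mx − y + (25/3 − m·(−19/3)) = 0 and set its distance from the centre to √26:
[m·(13/3) − (−13/3)]² = 26(m² + 1)
5m² − 26m + 5 = 0, so m = 1/5 or m = 5.
With m = 1/5: x − 5y = −48. With m = 5: 5x − y = −40.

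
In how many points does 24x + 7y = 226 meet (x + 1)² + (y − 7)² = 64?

Substituting the line into the circle gives 625x² − 8398x + 28242 = 0.
Discriminant = (−8398)² − 4·625·(28242) = −78596 < 0.
No real roots: the line does not meet the circle.

0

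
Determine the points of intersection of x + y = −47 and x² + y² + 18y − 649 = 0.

(−21, −26) and (−17, −30)

Express y = −x − 47 and substitute into the circle:
2x² + 76x + 714 = 0  ⟹  x² + 38x + 357 = 0
x = −17 or x = −21, giving (−17, −30) and (−21, −26).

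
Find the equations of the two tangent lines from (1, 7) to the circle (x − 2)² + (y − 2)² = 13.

Write the tangent as mx − y + (7 − m·(1)) = 0 and set its distance from the centre to √13:
[m·(1) − (−5)]² = 13(m² + 1)
6m² − 5m − 6 = 0, so m = −2/3 or m = 3/2.
Through (1, 7) these give 2x + 3y = 23 and 3x − 2y = −11.

2x + 3y = 23 and 3x − 2y = −11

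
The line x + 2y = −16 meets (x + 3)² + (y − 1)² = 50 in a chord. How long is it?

Substitute y = (−16 − x)/2:
5x² + 60x + 160 = 0  ⟹  x² + 12x + 32 = 0
x = −4 or x = −8, giving (−4, −6) and (−8, −4).
|(−4, −6) − (−8, −4)| = √((4)² + (−2)²) = 2√5.

2√5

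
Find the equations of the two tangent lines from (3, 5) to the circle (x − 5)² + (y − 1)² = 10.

x + 3y = 18 and 3x − y = 4

Let a tangent through (3, 5) have slope m. Its distance from (5, 1) must equal √10:
(2m − (−4))² = 10(m² + 1)
3m² − 8m − 3 = 0, so m = −1/3 or m = 3.
With m = −1/3: x + 3y = 18. With m = 3: 3x − y = 4.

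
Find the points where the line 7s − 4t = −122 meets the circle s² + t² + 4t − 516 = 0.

Substitute t = (122 + 7s)/4:
65s² + 1820s + 8580 = 0  ⟹  s² + 28s + 132 = 0
s = −6 or s = −22, giving (−6, 20) and (−22, −8).

(−22, −8) and (−6, 20)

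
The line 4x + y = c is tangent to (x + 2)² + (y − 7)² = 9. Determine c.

c = −1 ± 3√17

Tangency holds when the distance from the centre (−2, 7) to the line equals the radius 3:
|4·(−2) + 1·7 − c| / √17 = 3
|c − (−1)| = 3√17.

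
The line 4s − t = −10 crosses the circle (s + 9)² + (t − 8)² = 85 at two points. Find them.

Express t = 4s + 10 and substitute into the circle:
17s² + 34s = 0  ⟹  s² + 2s = 0
s = 0 or s = −2, giving (0, 10) and (−2, 2).

(−2, 2) and (0, 10)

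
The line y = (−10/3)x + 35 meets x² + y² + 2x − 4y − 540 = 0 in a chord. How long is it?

4√109

Centre (−1, 2), r² = 545. Perpendicular distance d from centre to line = |−109| / √109 = 109/√109.
Chord = 2√(r² − d²) = 2·√(436) = 4√109.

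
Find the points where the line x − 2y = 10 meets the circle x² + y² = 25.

Express y = (−10 + x)/2 and substitute into the circle:
5x² − 20x = 0  ⟹  x² − 4x = 0
x = 4 or x = 0, giving (4, −3) and (0, −5).

(0, −5) and (4, −3)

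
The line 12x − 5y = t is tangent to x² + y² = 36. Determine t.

t = −78 or t = 78

The line touches the circle iff its distance from (0, 0) is 6:
|12·0 − 5·0 − t| / √169 = 6
|t| = 6·13, so t = 78 or t = −78.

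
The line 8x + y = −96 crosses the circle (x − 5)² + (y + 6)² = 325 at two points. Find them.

Substitute y = −8x − 96:
65x² + 1430x + 7800 = 0  ⟹  x² + 22x + 120 = 0
x = −10 or x = −12, giving (−10, −16) and (−12, 0).

(−12, 0) and (−10, −16)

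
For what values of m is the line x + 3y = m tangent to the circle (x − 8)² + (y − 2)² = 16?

m = 14 ± 4√10

For a tangent, require d(centre, line) = r = 4.
|1·8 + 3·2 − m| / √10 = 4
|m − (14)| = 4√10.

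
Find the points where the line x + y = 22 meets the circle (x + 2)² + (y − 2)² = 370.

(1, 21) and (17, 5)

Express y = −x + 22 and substitute into the circle:
2x² − 36x + 34 = 0  ⟹  x² − 18x + 17 = 0
x = 17 or x = 1, giving (17, 5) and (1, 21).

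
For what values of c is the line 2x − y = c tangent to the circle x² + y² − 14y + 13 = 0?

c = −7 ± 6√5

For a tangent, require d(centre, line) = r = 6.
|2·0 − 1·7 − c| / √5 = 6
|c − (−7)| = 6√5.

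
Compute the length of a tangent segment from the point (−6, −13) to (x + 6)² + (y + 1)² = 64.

4√5

With centre O = (−6, −1), |OP|² = 144 and r² = 64.
Power of the point: PT² = |PO|² − r² = 80, so PT = 4√5.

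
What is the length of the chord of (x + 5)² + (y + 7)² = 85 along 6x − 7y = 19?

2√85

From the line, y = (−19 + 6x)/7. Substituting:
85x² + 850x − 2040 = 0  ⟹  x² + 10x − 24 = 0
x = 2 or x = −12, giving (2, −1) and (−12, −13).
|(2, −1) − (−12, −13)| = √((14)² + (12)²) = 2√85.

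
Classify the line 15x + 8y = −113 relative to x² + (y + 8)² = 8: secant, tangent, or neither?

neither

Centre (0, −8), r² = 8. Distance² from centre to line = (49)²/289 = 2401/289.
Since d² > r², the line lies outside the circle.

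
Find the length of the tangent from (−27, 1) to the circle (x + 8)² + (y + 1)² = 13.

Centre (−8, −1), r² = 13. |PO|² = (−19)² + (2)² = 365.
The tangent meets the radius at right angles, so tangent² = |PO|² − r² = 365 − 13 = 352.

4√22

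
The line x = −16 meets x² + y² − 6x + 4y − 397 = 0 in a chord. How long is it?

14

The distance from (3, −2) to the line is 19, and r² = 410.
Half the chord is √(r² − d²) = √(49), so the full chord is 14.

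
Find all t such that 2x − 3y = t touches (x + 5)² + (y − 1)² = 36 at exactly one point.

For a tangent, require d(centre, line) = r = 6.
|2·(−5) − 3·1 − t| / √13 = 6
|t − (−13)| = 6√13.

t = −13 ± 6√13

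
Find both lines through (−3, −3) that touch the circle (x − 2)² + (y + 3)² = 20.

A line y − (−3) = m(x − (−3)) is tangent when its distance from (2, −3) is 2√5:
(5m − (0))² = 20(m² + 1)
m² − 4 = 0, so m = −2 or m = 2.
With m = −2: 2x + y = −9. With m = 2: 2x − y = −3.

2x + y = −9 and 2x − y = −3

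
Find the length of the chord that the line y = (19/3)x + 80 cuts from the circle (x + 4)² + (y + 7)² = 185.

The distance from (−4, −7) to the line is 185/√370, and r² = 185.
Half the chord is √(r² − d²) = √(185/2), so the full chord is √370.

√370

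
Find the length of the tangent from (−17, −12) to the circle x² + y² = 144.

The centre is (0, 0) and r = 12. The square of the distance from P to the centre is 289 + 144 = 433.
Power of the point: PT² = |PO|² − r² = 289, so PT = 17.

17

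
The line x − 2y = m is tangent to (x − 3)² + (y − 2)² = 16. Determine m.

The line touches the circle iff its distance from (3, 2) is 4:
|1·3 − 2·2 − m| / √5 = 4
|m − (−1)| = 4√5.

m = −1 ± 4√5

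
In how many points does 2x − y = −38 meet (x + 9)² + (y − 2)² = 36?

0

Substituting the line into the circle gives 5x² + 162x + 1341 = 0.
Discriminant = (162)² − 4·5·(1341) = −576 < 0.
No real roots: the line does not meet the circle.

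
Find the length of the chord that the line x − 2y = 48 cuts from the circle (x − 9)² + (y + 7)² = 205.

From the line, y = (−48 + x)/2. Substituting:
5x² − 140x + 660 = 0  ⟹  x² − 28x + 132 = 0
x = 22 or x = 6, giving (22, −13) and (6, −21).
Chord length = distance between (22, −13) and (6, −21) = √320 = 8√5.

8√5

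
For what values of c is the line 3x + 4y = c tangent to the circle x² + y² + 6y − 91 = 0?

For a tangent, require d(centre, line) = r = 10.
|3·0 + 4·(−3) − c| / √25 = 10
|c − (−12)| = 10·5, so c = 38 or c = −62.

c = −62 or c = 38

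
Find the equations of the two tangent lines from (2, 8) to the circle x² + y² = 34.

3x − 5y = −34 and 5x + 3y = 34

A line y − (8) = m(x − (2)) is tangent when its distance from (0, 0) is √34:
[m·(−2) − (−8)]² = 34(m² + 1)
15m² + 16m − 15 = 0, so m = 3/5 or m = −5/3.
With m = 3/5: 3x − 5y = −34. With m = −5/3: 5x + 3y = 34.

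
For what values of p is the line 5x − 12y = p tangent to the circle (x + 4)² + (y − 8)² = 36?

p = −194 or p = −38

For a tangent, require d(centre, line) = r = 6.
|5·(−4) − 12·8 − p| / √169 = 6
|p − (−116)| = 6·13, so p = −38 or p = −194.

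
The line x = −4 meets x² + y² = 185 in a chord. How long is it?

The distance from (0, 0) to the line is 4, and r² = 185.
Half the chord is √(r² − d²) = √(169), so the full chord is 26.

26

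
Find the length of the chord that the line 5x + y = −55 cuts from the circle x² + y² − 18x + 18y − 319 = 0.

Express y = −5x − 55 and substitute into the circle:
26x² + 442x + 1716 = 0  ⟹  x² + 17x + 66 = 0
x = −6 or x = −11, giving (−6, −25) and (−11, 0).
|(−6, −25) − (−11, 0)| = √((5)² + (−25)²) = 5√26.

5√26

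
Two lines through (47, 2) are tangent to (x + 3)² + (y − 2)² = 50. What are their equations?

A line y − (2) = m(x − (47)) is tangent when its distance from (−3, 2) is 5√2:
(−50m − (0))² = 50(m² + 1)
49m² − 1 = 0, so m = 1/7 or m = −1/7.
With m = 1/7: x − 7y = 33. With m = −1/7: x + 7y = 61.

x − 7y = 33 and x + 7y = 61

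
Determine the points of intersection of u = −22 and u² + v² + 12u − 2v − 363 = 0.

(−22, −11) and (−22, 13)

The line gives u = −22. Substituting into the circle:
v² − 2v − 143 = 0
v = 13 or v = −11, giving (−22, 13) and (−22, −11).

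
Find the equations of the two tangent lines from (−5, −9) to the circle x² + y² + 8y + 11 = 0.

Let a tangent through (−5, −9) have slope m. Its distance from (0, −4) must equal √5:
(5m − (5))² = 5(m² + 1)
2m² − 5m + 2 = 0, so m = 1/2 or m = 2.
With m = 1/2: x − 2y = 13. With m = 2: 2x − y = −1.

x − 2y = 13 and 2x − y = −1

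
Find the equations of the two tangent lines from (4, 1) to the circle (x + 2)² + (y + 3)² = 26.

5x − y = 19 and x + 5y = 9

Write the tangent as mx − y + (1 − m·(4)) = 0 and set its distance from the centre to √26:
[m·(−6) − (−4)]² = 26(m² + 1)
5m² − 24m − 5 = 0, so m = 5 or m = −1/5.
Through (4, 1) these give 5x − y = 19 and x + 5y = 9.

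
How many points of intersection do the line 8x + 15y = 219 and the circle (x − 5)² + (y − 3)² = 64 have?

Substituting the line into the circle gives 289x² − 5034x + 21501 = 0.
Discriminant = (−5034)² − 4·289·(21501) = 486000 > 0.
Two real roots: the line is a secant.

2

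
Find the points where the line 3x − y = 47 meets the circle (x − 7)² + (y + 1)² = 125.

(12, −11) and (17, 4)

From the line, y = 3x − 47. Substituting:
10x² − 290x + 2040 = 0  ⟹  x² − 29x + 204 = 0
x = 17 or x = 12, giving (17, 4) and (12, −11).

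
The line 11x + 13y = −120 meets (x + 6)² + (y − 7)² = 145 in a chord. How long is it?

√290

From the line, y = (−120 − 11x)/13. Substituting:
290x² + 6670x + 26100 = 0  ⟹  x² + 23x + 90 = 0
x = −5 or x = −18, giving (−5, −5) and (−18, 6).
|(−5, −5) − (−18, 6)| = √((13)² + (−11)²) = √290.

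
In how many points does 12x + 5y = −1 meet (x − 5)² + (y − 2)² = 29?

0

Substituting the line into the circle gives 169x² + 14x + 21 = 0.
Δ = 196 − 14196 = −14000.
No real roots: the line does not meet the circle.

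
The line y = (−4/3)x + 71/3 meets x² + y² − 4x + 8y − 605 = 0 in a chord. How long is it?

40

The distance from (2, −4) to the line is 75/√25, and r² = 625.
Half the chord is √(r² − d²) = √(400), so the full chord is 40.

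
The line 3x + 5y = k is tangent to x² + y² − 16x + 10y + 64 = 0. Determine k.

k = −1 ± 5√34

For a tangent, require d(centre, line) = r = 5.
|3·8 + 5·(−5) − k| / √34 = 5
|k − (−1)| = 5√34.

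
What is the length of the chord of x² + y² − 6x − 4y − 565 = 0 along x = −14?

34

The line gives x = −14. Substituting into the circle:
y² − 4y − 285 = 0
y = 19 or y = −15, giving (−14, 19) and (−14, −15).
|(−14, 19) − (−14, −15)| = √((0)² + (34)²) = 34.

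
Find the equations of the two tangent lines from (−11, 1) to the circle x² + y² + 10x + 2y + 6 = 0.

x − 2y = −13 and 2x + y = −21

A line y − (1) = m(x − (−11)) is tangent when its distance from (−5, −1) is 2√5:
[m·(6) − (−2)]² = 20(m² + 1)
2m² + 3m − 2 = 0, so m = 1/2 or m = −2.
Through (−11, 1) these give x − 2y = −13 and 2x + y = −21.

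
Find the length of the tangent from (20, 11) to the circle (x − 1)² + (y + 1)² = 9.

4√31

With centre O = (1, −1), |OP|² = 505 and r² = 9.
Power of the point: PT² = |PO|² − r² = 496, so PT = 4√31.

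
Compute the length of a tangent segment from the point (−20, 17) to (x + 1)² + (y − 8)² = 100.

Centre (−1, 8), r² = 100. |PO|² = (−19)² + (9)² = 442.
Power of the point: PT² = |PO|² − r² = 342, so PT = 3√38.

3√38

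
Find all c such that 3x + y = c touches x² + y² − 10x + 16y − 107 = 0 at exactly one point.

c = 7 ± 14√10

The line touches the circle iff its distance from (5, −8) is 14:
|3·5 + 1·(−8) − c| / √10 = 14
|c − (7)| = 14√10.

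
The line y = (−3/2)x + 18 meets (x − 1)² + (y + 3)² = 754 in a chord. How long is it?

From the line, y = (36 − 3x)/2. Substituting:
13x² − 260x − 1248 = 0  ⟹  x² − 20x − 96 = 0
x = 24 or x = −4, giving (24, −18) and (−4, 24).
|(24, −18) − (−4, 24)| = √((28)² + (−42)²) = 14√13.

14√13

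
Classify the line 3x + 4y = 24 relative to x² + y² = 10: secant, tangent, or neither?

d² = (3·0 + 4·0 − (24))²/25 = 576/25; r² = 10.
Since d² > r², the line lies outside the circle.

neither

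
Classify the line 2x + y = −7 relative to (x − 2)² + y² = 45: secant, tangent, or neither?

d² = (2·2 + 1·0 − (−7))²/5 = 121/5; r² = 45.
Since d² < r², the line cuts the circle twice.

secant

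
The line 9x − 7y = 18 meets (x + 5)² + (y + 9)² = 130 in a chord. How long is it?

Express y = (−18 + 9x)/7 and substitute into the circle:
130x² + 1300x − 3120 = 0  ⟹  x² + 10x − 24 = 0
x = 2 or x = −12, giving (2, 0) and (−12, −18).
Chord length = distance between (2, 0) and (−12, −18) = √520 = 2√130.

2√130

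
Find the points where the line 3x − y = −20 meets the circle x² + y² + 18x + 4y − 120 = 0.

Substitute y = 3x + 20:
10x² + 150x + 360 = 0  ⟹  x² + 15x + 36 = 0
x = −3 or x = −12, giving (−3, 11) and (−12, −16).

(−12, −16) and (−3, 11)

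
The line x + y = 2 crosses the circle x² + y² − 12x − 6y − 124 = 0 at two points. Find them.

(−6, 8) and (11, −9)

Express y = −x + 2 and substitute into the circle:
2x² − 10x − 132 = 0  ⟹  x² − 5x − 66 = 0
x = 11 or x = −6, giving (11, −9) and (−6, 8).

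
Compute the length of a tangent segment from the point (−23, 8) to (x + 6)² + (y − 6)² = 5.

12√2

With centre O = (−6, 6), |OP|² = 293 and r² = 5.
The tangent meets the radius at right angles, so tangent² = |PO|² − r² = 293 − 5 = 288.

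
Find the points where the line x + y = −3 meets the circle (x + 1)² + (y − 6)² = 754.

Substitute y = −x − 3:
2x² + 20x − 672 = 0  ⟹  x² + 10x − 336 = 0
x = 14 or x = −24, giving (14, −17) and (−24, 21).

(−24, 21) and (14, −17)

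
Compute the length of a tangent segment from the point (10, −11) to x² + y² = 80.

√141

With centre O = (0, 0), |OP|² = 221 and r² = 80.
The tangent meets the radius at right angles, so tangent² = |PO|² − r² = 221 − 80 = 141.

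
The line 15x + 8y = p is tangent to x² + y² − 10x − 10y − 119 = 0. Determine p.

p = −106 or p = 336

Tangency holds when the distance from the centre (5, 5) to the line equals the radius 13:
|15·5 + 8·5 − p| / √289 = 13
|p − (115)| = 13·17, so p = 336 or p = −106.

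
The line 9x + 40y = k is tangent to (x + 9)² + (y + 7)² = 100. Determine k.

The line touches the circle iff its distance from (−9, −7) is 10:
|9·(−9) + 40·(−7) − k| / √1681 = 10
|k − (−361)| = 10·41, so k = 49 or k = −771.

k = −771 or k = 49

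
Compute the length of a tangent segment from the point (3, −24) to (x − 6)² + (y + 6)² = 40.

The centre is (6, −6) and r = 2√10. The square of the distance from P to the centre is 9 + 324 = 333.
By the tangent–radius right angle, tangent length = √(|PO|² − r²) = √293.

√293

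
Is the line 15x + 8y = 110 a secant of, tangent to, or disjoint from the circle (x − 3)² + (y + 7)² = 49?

Substituting the line into the circle gives 289x² − 5364x + 24996 = 0.
Discriminant = (−5364)² − 4·289·(24996) = −122880 < 0.
No real roots: the line does not meet the circle.

disjoint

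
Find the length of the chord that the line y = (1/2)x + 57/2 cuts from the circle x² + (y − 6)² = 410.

2√5

From the line, y = (57 + x)/2. Substituting:
5x² + 90x + 385 = 0  ⟹  x² + 18x + 77 = 0
x = −7 or x = −11, giving (−7, 25) and (−11, 23).
|(−7, 25) − (−11, 23)| = √((4)² + (2)²) = 2√5.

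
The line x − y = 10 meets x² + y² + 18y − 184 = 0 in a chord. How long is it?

Express y = x − 10 and substitute into the circle:
2x² − 2x − 264 = 0  ⟹  x² − x − 132 = 0
x = 12 or x = −11, giving (12, 2) and (−11, −21).
Chord length = distance between (12, 2) and (−11, −21) = √1058 = 23√2.

23√2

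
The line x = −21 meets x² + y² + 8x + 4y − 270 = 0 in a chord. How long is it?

Centre (−4, −2), r² = 290. Perpendicular distance d from centre to line = |17| / √1 = 17.
Half the chord is √(r² − d²) = √(1), so the full chord is 2.

2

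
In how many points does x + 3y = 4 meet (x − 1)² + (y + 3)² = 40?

2

d² = (1·1 + 3·(−3) − (4))²/10 = 72/5; r² = 40.
Since d² < r², the line cuts the circle twice.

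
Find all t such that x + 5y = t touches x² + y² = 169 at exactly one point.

Tangency holds when the distance from the centre (0, 0) to the line equals the radius 13:
|1·0 + 5·0 − t| / √26 = 13
|t| = 13√26.

t = ±13√26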